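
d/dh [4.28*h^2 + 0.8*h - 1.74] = 8.56*h + 0.8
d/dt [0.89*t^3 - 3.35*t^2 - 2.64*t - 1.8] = 2.67*t^2 - 6.7*t - 2.64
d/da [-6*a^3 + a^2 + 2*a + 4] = -18*a^2 + 2*a + 2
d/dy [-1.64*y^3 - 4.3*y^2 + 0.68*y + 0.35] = -4.92*y^2 - 8.6*y + 0.68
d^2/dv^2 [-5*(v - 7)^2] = -10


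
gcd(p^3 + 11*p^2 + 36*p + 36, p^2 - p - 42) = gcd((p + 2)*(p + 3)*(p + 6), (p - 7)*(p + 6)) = p + 6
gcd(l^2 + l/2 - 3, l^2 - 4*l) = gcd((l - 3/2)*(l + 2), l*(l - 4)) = 1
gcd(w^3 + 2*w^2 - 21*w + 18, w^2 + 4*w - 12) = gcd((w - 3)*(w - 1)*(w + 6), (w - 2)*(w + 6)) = w + 6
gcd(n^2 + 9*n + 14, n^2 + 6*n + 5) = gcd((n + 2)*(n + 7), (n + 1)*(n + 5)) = 1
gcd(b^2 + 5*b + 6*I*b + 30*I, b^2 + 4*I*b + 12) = b + 6*I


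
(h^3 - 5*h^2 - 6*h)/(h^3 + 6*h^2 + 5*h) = (h - 6)/(h + 5)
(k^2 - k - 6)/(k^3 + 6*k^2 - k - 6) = (k^2 - k - 6)/(k^3 + 6*k^2 - k - 6)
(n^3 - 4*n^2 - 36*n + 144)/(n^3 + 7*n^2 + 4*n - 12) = (n^2 - 10*n + 24)/(n^2 + n - 2)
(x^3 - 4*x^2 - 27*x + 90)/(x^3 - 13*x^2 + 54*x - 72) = (x + 5)/(x - 4)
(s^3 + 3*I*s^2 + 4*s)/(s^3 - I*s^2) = (s + 4*I)/s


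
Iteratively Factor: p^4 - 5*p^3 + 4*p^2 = (p)*(p^3 - 5*p^2 + 4*p) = p*(p - 4)*(p^2 - p) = p*(p - 4)*(p - 1)*(p)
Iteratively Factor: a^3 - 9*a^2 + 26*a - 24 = (a - 2)*(a^2 - 7*a + 12) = (a - 4)*(a - 2)*(a - 3)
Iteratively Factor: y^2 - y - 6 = (y + 2)*(y - 3)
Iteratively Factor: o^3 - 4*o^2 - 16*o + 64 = (o - 4)*(o^2 - 16) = (o - 4)^2*(o + 4)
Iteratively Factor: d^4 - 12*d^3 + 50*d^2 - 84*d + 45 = (d - 3)*(d^3 - 9*d^2 + 23*d - 15) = (d - 5)*(d - 3)*(d^2 - 4*d + 3) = (d - 5)*(d - 3)^2*(d - 1)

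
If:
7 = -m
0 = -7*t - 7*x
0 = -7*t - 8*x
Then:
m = -7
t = 0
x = 0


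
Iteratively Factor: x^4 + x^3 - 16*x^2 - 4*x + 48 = (x - 3)*(x^3 + 4*x^2 - 4*x - 16) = (x - 3)*(x + 4)*(x^2 - 4) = (x - 3)*(x + 2)*(x + 4)*(x - 2)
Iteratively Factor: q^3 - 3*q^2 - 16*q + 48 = (q - 4)*(q^2 + q - 12) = (q - 4)*(q + 4)*(q - 3)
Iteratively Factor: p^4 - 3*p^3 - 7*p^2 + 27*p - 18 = (p - 3)*(p^3 - 7*p + 6) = (p - 3)*(p - 1)*(p^2 + p - 6) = (p - 3)*(p - 2)*(p - 1)*(p + 3)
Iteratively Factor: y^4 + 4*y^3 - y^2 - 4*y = (y)*(y^3 + 4*y^2 - y - 4) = y*(y - 1)*(y^2 + 5*y + 4) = y*(y - 1)*(y + 1)*(y + 4)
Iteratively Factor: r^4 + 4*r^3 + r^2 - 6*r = (r)*(r^3 + 4*r^2 + r - 6) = r*(r + 2)*(r^2 + 2*r - 3) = r*(r + 2)*(r + 3)*(r - 1)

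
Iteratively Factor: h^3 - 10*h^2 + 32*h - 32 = (h - 4)*(h^2 - 6*h + 8) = (h - 4)*(h - 2)*(h - 4)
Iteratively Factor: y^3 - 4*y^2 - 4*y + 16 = (y - 2)*(y^2 - 2*y - 8) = (y - 2)*(y + 2)*(y - 4)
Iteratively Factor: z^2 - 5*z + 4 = (z - 1)*(z - 4)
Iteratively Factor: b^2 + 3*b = (b + 3)*(b)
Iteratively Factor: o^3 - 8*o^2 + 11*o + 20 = (o - 5)*(o^2 - 3*o - 4) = (o - 5)*(o + 1)*(o - 4)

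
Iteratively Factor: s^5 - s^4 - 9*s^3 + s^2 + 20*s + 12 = (s + 1)*(s^4 - 2*s^3 - 7*s^2 + 8*s + 12) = (s + 1)*(s + 2)*(s^3 - 4*s^2 + s + 6) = (s + 1)^2*(s + 2)*(s^2 - 5*s + 6) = (s - 3)*(s + 1)^2*(s + 2)*(s - 2)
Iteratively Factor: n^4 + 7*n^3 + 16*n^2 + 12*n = (n + 3)*(n^3 + 4*n^2 + 4*n) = n*(n + 3)*(n^2 + 4*n + 4) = n*(n + 2)*(n + 3)*(n + 2)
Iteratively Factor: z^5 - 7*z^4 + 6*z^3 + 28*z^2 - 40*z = (z - 5)*(z^4 - 2*z^3 - 4*z^2 + 8*z) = (z - 5)*(z + 2)*(z^3 - 4*z^2 + 4*z) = (z - 5)*(z - 2)*(z + 2)*(z^2 - 2*z) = z*(z - 5)*(z - 2)*(z + 2)*(z - 2)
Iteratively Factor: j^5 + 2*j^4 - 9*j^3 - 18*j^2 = (j - 3)*(j^4 + 5*j^3 + 6*j^2) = (j - 3)*(j + 2)*(j^3 + 3*j^2) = j*(j - 3)*(j + 2)*(j^2 + 3*j) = j^2*(j - 3)*(j + 2)*(j + 3)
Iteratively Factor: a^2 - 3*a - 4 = (a + 1)*(a - 4)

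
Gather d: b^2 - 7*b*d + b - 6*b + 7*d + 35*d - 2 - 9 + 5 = b^2 - 5*b + d*(42 - 7*b) - 6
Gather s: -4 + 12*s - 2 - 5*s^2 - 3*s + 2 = -5*s^2 + 9*s - 4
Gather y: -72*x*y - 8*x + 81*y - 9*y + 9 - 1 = -8*x + y*(72 - 72*x) + 8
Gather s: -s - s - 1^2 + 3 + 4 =6 - 2*s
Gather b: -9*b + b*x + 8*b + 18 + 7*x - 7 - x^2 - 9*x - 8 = b*(x - 1) - x^2 - 2*x + 3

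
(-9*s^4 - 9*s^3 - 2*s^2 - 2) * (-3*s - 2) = 27*s^5 + 45*s^4 + 24*s^3 + 4*s^2 + 6*s + 4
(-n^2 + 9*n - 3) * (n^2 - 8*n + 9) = -n^4 + 17*n^3 - 84*n^2 + 105*n - 27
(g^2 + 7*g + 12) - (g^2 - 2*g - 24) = 9*g + 36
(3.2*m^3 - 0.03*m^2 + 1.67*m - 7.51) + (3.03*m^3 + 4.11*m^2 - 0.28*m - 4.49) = 6.23*m^3 + 4.08*m^2 + 1.39*m - 12.0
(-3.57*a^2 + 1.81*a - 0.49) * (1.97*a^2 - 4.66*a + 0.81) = -7.0329*a^4 + 20.2019*a^3 - 12.2916*a^2 + 3.7495*a - 0.3969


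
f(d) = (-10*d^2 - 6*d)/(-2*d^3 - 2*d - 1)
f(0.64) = 2.83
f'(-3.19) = -0.23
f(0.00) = 0.00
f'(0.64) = 2.21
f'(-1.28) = 0.30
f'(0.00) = 6.00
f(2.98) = 1.78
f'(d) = (-20*d - 6)/(-2*d^3 - 2*d - 1) + (-10*d^2 - 6*d)*(6*d^2 + 2)/(-2*d^3 - 2*d - 1)^2 = 2*(-2*d*(5*d + 3)*(3*d^2 + 1) + (10*d + 3)*(2*d^3 + 2*d + 1))/(2*d^3 + 2*d + 1)^2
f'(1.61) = -0.92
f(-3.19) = -1.18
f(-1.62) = -1.54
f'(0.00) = 6.00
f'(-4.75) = -0.15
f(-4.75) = -0.88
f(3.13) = 1.70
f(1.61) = 2.83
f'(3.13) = -0.51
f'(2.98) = -0.55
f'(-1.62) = -0.08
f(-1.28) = -1.51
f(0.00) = 0.00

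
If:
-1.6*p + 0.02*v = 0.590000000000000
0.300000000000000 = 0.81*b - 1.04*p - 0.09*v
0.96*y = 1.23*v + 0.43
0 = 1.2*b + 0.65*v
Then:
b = -0.08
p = -0.37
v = 0.15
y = 0.65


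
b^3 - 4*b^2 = b^2*(b - 4)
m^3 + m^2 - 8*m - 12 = (m - 3)*(m + 2)^2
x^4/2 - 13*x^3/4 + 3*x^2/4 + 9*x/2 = x*(x/2 + 1/2)*(x - 6)*(x - 3/2)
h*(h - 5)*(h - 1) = h^3 - 6*h^2 + 5*h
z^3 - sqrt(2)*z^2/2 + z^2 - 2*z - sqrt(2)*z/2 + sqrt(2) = (z - 1)*(z + 2)*(z - sqrt(2)/2)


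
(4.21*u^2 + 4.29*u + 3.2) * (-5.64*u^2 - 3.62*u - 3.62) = -23.7444*u^4 - 39.4358*u^3 - 48.818*u^2 - 27.1138*u - 11.584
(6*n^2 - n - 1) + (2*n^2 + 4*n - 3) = 8*n^2 + 3*n - 4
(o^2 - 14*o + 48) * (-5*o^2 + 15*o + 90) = -5*o^4 + 85*o^3 - 360*o^2 - 540*o + 4320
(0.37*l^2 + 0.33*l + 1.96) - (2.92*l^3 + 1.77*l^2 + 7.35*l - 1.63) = -2.92*l^3 - 1.4*l^2 - 7.02*l + 3.59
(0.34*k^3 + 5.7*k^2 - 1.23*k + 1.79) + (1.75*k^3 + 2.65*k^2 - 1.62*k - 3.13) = 2.09*k^3 + 8.35*k^2 - 2.85*k - 1.34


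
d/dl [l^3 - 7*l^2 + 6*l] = 3*l^2 - 14*l + 6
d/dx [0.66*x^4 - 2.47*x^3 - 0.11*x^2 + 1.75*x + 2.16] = 2.64*x^3 - 7.41*x^2 - 0.22*x + 1.75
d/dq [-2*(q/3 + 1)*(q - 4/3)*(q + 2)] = -2*q^2 - 44*q/9 + 4/9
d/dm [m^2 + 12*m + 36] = 2*m + 12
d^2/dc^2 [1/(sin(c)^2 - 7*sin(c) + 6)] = (-4*sin(c)^3 + 17*sin(c)^2 - 2*sin(c) - 86)/((sin(c) - 6)^3*(sin(c) - 1)^2)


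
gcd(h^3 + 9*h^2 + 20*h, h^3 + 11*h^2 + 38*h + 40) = h^2 + 9*h + 20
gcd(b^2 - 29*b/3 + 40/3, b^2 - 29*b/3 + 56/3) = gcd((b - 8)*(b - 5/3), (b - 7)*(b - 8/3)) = 1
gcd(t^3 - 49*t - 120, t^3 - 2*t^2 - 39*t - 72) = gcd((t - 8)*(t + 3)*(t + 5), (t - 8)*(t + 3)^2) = t^2 - 5*t - 24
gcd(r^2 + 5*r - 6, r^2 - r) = r - 1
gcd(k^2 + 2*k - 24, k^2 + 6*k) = k + 6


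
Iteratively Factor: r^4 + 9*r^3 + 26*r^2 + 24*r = (r)*(r^3 + 9*r^2 + 26*r + 24) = r*(r + 3)*(r^2 + 6*r + 8) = r*(r + 2)*(r + 3)*(r + 4)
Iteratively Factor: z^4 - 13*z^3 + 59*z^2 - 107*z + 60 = (z - 5)*(z^3 - 8*z^2 + 19*z - 12) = (z - 5)*(z - 4)*(z^2 - 4*z + 3) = (z - 5)*(z - 4)*(z - 1)*(z - 3)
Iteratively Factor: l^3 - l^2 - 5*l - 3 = (l + 1)*(l^2 - 2*l - 3) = (l - 3)*(l + 1)*(l + 1)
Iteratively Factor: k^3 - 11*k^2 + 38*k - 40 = (k - 2)*(k^2 - 9*k + 20) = (k - 5)*(k - 2)*(k - 4)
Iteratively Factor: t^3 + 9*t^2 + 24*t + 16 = (t + 4)*(t^2 + 5*t + 4) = (t + 4)^2*(t + 1)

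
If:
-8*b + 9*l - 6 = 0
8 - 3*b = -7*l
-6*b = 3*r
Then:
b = -114/29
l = -82/29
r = 228/29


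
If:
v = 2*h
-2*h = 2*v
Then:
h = 0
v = 0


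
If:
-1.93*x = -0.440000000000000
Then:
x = 0.23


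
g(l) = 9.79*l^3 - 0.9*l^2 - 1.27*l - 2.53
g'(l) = 29.37*l^2 - 1.8*l - 1.27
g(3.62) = 445.50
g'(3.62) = 377.09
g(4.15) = 676.42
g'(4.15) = 497.08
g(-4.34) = -814.27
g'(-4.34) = 559.74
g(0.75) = 0.14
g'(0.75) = 13.90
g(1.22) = 12.36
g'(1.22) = 40.25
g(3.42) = 374.22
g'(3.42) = 336.10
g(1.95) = 64.16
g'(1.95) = 106.90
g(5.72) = 1792.95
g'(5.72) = 949.37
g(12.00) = 16769.75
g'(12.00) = 4206.41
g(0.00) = -2.53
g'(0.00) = -1.27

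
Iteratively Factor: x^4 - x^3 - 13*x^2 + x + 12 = (x - 4)*(x^3 + 3*x^2 - x - 3) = (x - 4)*(x + 1)*(x^2 + 2*x - 3) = (x - 4)*(x - 1)*(x + 1)*(x + 3)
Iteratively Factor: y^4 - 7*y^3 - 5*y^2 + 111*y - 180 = (y - 3)*(y^3 - 4*y^2 - 17*y + 60) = (y - 3)^2*(y^2 - y - 20) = (y - 3)^2*(y + 4)*(y - 5)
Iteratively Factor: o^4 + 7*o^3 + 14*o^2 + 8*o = (o + 1)*(o^3 + 6*o^2 + 8*o) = (o + 1)*(o + 4)*(o^2 + 2*o) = o*(o + 1)*(o + 4)*(o + 2)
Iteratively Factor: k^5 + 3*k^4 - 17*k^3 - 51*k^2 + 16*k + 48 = (k + 1)*(k^4 + 2*k^3 - 19*k^2 - 32*k + 48) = (k + 1)*(k + 4)*(k^3 - 2*k^2 - 11*k + 12) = (k - 4)*(k + 1)*(k + 4)*(k^2 + 2*k - 3) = (k - 4)*(k + 1)*(k + 3)*(k + 4)*(k - 1)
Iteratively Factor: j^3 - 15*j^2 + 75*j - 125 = (j - 5)*(j^2 - 10*j + 25) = (j - 5)^2*(j - 5)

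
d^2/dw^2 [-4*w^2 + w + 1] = -8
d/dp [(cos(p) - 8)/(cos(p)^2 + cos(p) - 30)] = (cos(p)^2 - 16*cos(p) + 22)*sin(p)/(cos(p)^2 + cos(p) - 30)^2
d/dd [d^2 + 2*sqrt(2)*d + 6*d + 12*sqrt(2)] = 2*d + 2*sqrt(2) + 6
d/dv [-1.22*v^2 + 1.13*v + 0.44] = 1.13 - 2.44*v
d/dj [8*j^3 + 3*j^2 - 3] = 6*j*(4*j + 1)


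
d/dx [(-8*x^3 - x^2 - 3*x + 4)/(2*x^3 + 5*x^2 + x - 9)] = (-38*x^4 - 4*x^3 + 206*x^2 - 22*x + 23)/(4*x^6 + 20*x^5 + 29*x^4 - 26*x^3 - 89*x^2 - 18*x + 81)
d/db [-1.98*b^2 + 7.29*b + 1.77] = 7.29 - 3.96*b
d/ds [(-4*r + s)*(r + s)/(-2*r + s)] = ((r + s)*(4*r - s) + (2*r - s)*(3*r - 2*s))/(2*r - s)^2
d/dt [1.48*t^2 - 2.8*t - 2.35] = 2.96*t - 2.8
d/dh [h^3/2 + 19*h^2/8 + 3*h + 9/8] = 3*h^2/2 + 19*h/4 + 3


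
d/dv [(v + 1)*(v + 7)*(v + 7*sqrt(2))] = 3*v^2 + 16*v + 14*sqrt(2)*v + 7 + 56*sqrt(2)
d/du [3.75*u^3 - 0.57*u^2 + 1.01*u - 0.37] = 11.25*u^2 - 1.14*u + 1.01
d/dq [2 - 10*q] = -10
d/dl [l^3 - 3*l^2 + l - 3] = 3*l^2 - 6*l + 1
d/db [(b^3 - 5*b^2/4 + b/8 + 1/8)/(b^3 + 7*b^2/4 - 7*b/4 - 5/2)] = 3*(32*b^4 - 40*b^3 - 63*b^2 + 62*b - 1)/(2*(16*b^6 + 56*b^5 - 7*b^4 - 178*b^3 - 91*b^2 + 140*b + 100))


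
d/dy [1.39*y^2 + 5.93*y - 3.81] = 2.78*y + 5.93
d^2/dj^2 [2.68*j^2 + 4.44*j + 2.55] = 5.36000000000000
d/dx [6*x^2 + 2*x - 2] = 12*x + 2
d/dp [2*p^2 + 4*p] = 4*p + 4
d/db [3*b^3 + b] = 9*b^2 + 1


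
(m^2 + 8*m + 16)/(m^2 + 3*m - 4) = (m + 4)/(m - 1)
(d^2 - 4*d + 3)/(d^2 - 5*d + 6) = (d - 1)/(d - 2)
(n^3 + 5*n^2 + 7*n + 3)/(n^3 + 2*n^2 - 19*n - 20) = (n^2 + 4*n + 3)/(n^2 + n - 20)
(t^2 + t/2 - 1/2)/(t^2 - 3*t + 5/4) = 2*(t + 1)/(2*t - 5)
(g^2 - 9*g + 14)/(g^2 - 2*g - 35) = (g - 2)/(g + 5)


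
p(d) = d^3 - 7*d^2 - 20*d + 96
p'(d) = 3*d^2 - 14*d - 20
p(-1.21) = 108.18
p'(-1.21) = 1.33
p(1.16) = 64.94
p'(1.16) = -32.20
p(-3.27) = 51.58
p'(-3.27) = 57.86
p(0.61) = 81.42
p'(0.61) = -27.42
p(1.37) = 58.03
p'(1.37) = -33.55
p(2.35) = 23.32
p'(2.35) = -36.33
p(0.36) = 87.94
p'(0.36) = -24.65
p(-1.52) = 106.72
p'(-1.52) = 8.21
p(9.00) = 78.00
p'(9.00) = 97.00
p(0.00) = 96.00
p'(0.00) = -20.00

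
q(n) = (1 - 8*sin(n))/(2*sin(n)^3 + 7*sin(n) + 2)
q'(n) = (1 - 8*sin(n))*(-6*sin(n)^2*cos(n) - 7*cos(n))/(2*sin(n)^3 + 7*sin(n) + 2)^2 - 8*cos(n)/(2*sin(n)^3 + 7*sin(n) + 2) = (32*sin(n)^3 - 6*sin(n)^2 - 23)*cos(n)/(2*sin(n)^3 + 7*sin(n) + 2)^2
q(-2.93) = 5.24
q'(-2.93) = 88.10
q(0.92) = -0.63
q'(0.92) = -0.09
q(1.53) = -0.64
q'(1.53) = 0.00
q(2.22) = -0.63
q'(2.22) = 0.09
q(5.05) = -1.36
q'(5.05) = -0.46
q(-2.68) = -3.53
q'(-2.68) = 14.44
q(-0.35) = -7.78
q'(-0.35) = -101.52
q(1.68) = -0.64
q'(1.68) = -0.00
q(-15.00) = -2.00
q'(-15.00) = 2.71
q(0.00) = 0.50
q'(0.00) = -5.75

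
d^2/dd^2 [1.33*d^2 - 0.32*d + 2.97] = 2.66000000000000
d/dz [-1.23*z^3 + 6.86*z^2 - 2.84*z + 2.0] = -3.69*z^2 + 13.72*z - 2.84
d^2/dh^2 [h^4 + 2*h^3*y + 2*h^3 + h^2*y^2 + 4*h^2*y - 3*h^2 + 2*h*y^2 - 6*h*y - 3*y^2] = 12*h^2 + 12*h*y + 12*h + 2*y^2 + 8*y - 6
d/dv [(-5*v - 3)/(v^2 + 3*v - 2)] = (5*v^2 + 6*v + 19)/(v^4 + 6*v^3 + 5*v^2 - 12*v + 4)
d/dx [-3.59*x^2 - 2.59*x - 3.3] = -7.18*x - 2.59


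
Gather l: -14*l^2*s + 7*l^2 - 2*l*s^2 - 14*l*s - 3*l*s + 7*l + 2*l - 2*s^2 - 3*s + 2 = l^2*(7 - 14*s) + l*(-2*s^2 - 17*s + 9) - 2*s^2 - 3*s + 2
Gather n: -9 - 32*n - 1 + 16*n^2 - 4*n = 16*n^2 - 36*n - 10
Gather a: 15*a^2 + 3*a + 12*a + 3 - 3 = 15*a^2 + 15*a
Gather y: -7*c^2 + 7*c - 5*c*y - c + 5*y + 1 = -7*c^2 + 6*c + y*(5 - 5*c) + 1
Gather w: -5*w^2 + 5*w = -5*w^2 + 5*w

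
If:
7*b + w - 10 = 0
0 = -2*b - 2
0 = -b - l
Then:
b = -1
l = 1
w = 17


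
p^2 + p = p*(p + 1)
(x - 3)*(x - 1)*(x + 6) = x^3 + 2*x^2 - 21*x + 18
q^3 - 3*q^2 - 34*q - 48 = (q - 8)*(q + 2)*(q + 3)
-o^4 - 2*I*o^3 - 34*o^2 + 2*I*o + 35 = (o - 5*I)*(o + 7*I)*(-I*o - I)*(-I*o + I)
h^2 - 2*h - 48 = (h - 8)*(h + 6)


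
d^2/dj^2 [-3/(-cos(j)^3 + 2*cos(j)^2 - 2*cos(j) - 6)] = 3*((11*cos(j) - 16*cos(2*j) + 9*cos(3*j))*(cos(j)^3 - 2*cos(j)^2 + 2*cos(j) + 6)/4 + 2*(3*cos(j)^2 - 4*cos(j) + 2)^2*sin(j)^2)/(cos(j)^3 - 2*cos(j)^2 + 2*cos(j) + 6)^3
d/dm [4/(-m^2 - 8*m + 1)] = 8*(m + 4)/(m^2 + 8*m - 1)^2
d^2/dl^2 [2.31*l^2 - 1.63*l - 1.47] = 4.62000000000000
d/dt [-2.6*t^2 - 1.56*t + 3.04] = -5.2*t - 1.56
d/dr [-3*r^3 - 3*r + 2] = -9*r^2 - 3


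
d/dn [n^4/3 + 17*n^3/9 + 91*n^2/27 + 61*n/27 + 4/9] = 4*n^3/3 + 17*n^2/3 + 182*n/27 + 61/27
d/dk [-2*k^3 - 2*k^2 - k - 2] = -6*k^2 - 4*k - 1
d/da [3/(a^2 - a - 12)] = 3*(1 - 2*a)/(-a^2 + a + 12)^2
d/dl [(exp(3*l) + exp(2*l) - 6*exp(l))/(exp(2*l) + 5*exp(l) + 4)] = (exp(4*l) + 10*exp(3*l) + 23*exp(2*l) + 8*exp(l) - 24)*exp(l)/(exp(4*l) + 10*exp(3*l) + 33*exp(2*l) + 40*exp(l) + 16)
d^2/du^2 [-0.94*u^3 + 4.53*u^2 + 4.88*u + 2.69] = 9.06 - 5.64*u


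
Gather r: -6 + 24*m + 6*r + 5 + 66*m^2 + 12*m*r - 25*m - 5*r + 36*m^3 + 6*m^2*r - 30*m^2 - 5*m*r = 36*m^3 + 36*m^2 - m + r*(6*m^2 + 7*m + 1) - 1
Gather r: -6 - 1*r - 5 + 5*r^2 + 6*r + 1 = 5*r^2 + 5*r - 10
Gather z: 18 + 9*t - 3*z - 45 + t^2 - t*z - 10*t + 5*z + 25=t^2 - t + z*(2 - t) - 2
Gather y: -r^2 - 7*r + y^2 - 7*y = -r^2 - 7*r + y^2 - 7*y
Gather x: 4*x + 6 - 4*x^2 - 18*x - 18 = -4*x^2 - 14*x - 12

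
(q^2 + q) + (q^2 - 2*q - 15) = 2*q^2 - q - 15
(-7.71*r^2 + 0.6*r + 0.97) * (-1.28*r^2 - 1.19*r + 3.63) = 9.8688*r^4 + 8.4069*r^3 - 29.9429*r^2 + 1.0237*r + 3.5211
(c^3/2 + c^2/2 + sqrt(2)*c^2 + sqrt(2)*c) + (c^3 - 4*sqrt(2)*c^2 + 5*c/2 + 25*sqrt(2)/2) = 3*c^3/2 - 3*sqrt(2)*c^2 + c^2/2 + sqrt(2)*c + 5*c/2 + 25*sqrt(2)/2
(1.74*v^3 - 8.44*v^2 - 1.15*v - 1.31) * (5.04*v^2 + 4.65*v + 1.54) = 8.7696*v^5 - 34.4466*v^4 - 42.3624*v^3 - 24.9475*v^2 - 7.8625*v - 2.0174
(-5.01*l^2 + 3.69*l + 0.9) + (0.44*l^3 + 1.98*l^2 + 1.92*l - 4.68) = 0.44*l^3 - 3.03*l^2 + 5.61*l - 3.78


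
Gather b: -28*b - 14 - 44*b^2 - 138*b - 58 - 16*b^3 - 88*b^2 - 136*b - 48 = -16*b^3 - 132*b^2 - 302*b - 120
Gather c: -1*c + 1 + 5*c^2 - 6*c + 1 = 5*c^2 - 7*c + 2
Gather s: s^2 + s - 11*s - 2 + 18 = s^2 - 10*s + 16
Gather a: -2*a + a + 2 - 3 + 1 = -a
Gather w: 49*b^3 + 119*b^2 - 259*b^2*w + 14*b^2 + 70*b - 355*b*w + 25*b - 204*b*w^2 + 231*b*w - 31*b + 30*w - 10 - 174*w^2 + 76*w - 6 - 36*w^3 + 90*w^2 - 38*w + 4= 49*b^3 + 133*b^2 + 64*b - 36*w^3 + w^2*(-204*b - 84) + w*(-259*b^2 - 124*b + 68) - 12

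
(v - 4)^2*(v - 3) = v^3 - 11*v^2 + 40*v - 48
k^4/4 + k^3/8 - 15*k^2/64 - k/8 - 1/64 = (k/4 + 1/4)*(k - 1)*(k + 1/4)^2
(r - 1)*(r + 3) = r^2 + 2*r - 3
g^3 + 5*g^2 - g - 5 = (g - 1)*(g + 1)*(g + 5)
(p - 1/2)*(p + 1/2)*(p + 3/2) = p^3 + 3*p^2/2 - p/4 - 3/8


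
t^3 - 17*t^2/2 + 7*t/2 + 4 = (t - 8)*(t - 1)*(t + 1/2)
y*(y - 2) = y^2 - 2*y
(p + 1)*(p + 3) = p^2 + 4*p + 3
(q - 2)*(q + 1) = q^2 - q - 2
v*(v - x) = v^2 - v*x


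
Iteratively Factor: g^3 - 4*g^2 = (g - 4)*(g^2) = g*(g - 4)*(g)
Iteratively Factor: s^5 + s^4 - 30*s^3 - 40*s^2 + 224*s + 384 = (s + 4)*(s^4 - 3*s^3 - 18*s^2 + 32*s + 96) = (s + 3)*(s + 4)*(s^3 - 6*s^2 + 32) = (s - 4)*(s + 3)*(s + 4)*(s^2 - 2*s - 8) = (s - 4)*(s + 2)*(s + 3)*(s + 4)*(s - 4)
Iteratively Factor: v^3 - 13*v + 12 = (v - 3)*(v^2 + 3*v - 4) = (v - 3)*(v + 4)*(v - 1)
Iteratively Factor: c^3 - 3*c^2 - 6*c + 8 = (c - 4)*(c^2 + c - 2) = (c - 4)*(c + 2)*(c - 1)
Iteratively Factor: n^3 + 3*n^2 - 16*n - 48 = (n - 4)*(n^2 + 7*n + 12) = (n - 4)*(n + 3)*(n + 4)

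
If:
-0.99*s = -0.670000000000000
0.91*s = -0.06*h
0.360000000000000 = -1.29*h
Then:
No Solution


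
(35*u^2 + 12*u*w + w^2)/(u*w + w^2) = (35*u^2 + 12*u*w + w^2)/(w*(u + w))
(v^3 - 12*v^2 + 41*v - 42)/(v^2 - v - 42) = (v^2 - 5*v + 6)/(v + 6)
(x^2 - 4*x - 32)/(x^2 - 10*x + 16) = (x + 4)/(x - 2)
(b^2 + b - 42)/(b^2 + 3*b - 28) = (b - 6)/(b - 4)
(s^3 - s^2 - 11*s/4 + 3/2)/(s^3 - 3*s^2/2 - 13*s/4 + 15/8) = 2*(s - 2)/(2*s - 5)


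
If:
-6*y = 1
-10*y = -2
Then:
No Solution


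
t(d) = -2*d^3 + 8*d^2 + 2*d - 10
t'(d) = -6*d^2 + 16*d + 2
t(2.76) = 14.41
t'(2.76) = 0.45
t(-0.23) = -10.01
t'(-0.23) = -2.00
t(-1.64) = 17.06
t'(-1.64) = -40.38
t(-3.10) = 120.26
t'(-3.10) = -105.26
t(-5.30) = 501.87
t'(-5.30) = -251.34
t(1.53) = 4.62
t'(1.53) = 12.43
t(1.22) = 0.72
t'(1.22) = 12.59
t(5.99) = -140.82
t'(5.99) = -117.44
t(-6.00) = 698.00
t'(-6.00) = -310.00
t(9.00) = -802.00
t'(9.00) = -340.00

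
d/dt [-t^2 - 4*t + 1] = -2*t - 4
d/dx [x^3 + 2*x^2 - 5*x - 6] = 3*x^2 + 4*x - 5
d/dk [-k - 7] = -1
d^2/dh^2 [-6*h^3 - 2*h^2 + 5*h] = -36*h - 4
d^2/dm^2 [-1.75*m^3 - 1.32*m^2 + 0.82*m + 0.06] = -10.5*m - 2.64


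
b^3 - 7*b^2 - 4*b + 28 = (b - 7)*(b - 2)*(b + 2)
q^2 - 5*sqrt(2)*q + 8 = (q - 4*sqrt(2))*(q - sqrt(2))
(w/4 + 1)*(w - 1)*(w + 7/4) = w^3/4 + 19*w^2/16 + 5*w/16 - 7/4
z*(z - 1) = z^2 - z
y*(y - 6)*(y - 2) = y^3 - 8*y^2 + 12*y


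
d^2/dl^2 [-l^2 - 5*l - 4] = -2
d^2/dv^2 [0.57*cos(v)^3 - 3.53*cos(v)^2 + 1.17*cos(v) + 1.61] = -1.5975*cos(v) + 7.06*cos(2*v) - 1.2825*cos(3*v)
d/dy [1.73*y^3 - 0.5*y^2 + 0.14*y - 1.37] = 5.19*y^2 - 1.0*y + 0.14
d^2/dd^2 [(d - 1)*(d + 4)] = 2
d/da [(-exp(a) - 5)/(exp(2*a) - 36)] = (2*(exp(a) + 5)*exp(a) - exp(2*a) + 36)*exp(a)/(exp(2*a) - 36)^2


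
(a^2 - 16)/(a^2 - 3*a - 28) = (a - 4)/(a - 7)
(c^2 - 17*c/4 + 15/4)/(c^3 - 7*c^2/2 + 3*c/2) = (4*c - 5)/(2*c*(2*c - 1))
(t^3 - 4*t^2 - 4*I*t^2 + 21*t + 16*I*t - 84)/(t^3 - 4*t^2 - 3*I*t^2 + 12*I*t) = (t^2 - 4*I*t + 21)/(t*(t - 3*I))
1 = 1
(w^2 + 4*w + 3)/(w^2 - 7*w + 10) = (w^2 + 4*w + 3)/(w^2 - 7*w + 10)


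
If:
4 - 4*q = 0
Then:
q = 1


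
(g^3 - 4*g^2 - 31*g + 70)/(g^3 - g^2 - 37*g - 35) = (g - 2)/(g + 1)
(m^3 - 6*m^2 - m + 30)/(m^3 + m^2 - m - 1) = (m^3 - 6*m^2 - m + 30)/(m^3 + m^2 - m - 1)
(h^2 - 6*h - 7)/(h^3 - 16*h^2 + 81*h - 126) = (h + 1)/(h^2 - 9*h + 18)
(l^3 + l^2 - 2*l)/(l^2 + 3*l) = (l^2 + l - 2)/(l + 3)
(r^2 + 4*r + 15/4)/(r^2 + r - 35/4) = (4*r^2 + 16*r + 15)/(4*r^2 + 4*r - 35)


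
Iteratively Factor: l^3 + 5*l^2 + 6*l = (l + 2)*(l^2 + 3*l) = l*(l + 2)*(l + 3)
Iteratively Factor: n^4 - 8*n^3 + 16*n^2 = (n)*(n^3 - 8*n^2 + 16*n) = n*(n - 4)*(n^2 - 4*n) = n*(n - 4)^2*(n)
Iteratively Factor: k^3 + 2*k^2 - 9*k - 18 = (k - 3)*(k^2 + 5*k + 6) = (k - 3)*(k + 2)*(k + 3)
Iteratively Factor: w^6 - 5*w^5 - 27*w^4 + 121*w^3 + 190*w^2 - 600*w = (w - 5)*(w^5 - 27*w^3 - 14*w^2 + 120*w) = (w - 5)*(w + 3)*(w^4 - 3*w^3 - 18*w^2 + 40*w) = (w - 5)*(w - 2)*(w + 3)*(w^3 - w^2 - 20*w) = (w - 5)^2*(w - 2)*(w + 3)*(w^2 + 4*w) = (w - 5)^2*(w - 2)*(w + 3)*(w + 4)*(w)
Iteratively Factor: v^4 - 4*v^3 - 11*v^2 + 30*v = (v - 5)*(v^3 + v^2 - 6*v) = (v - 5)*(v + 3)*(v^2 - 2*v) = v*(v - 5)*(v + 3)*(v - 2)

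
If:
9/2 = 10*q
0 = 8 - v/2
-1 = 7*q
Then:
No Solution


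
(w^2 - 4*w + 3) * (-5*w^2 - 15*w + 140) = -5*w^4 + 5*w^3 + 185*w^2 - 605*w + 420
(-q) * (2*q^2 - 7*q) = -2*q^3 + 7*q^2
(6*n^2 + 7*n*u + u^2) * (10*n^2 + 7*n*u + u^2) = 60*n^4 + 112*n^3*u + 65*n^2*u^2 + 14*n*u^3 + u^4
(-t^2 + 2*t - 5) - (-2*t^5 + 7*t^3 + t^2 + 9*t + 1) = 2*t^5 - 7*t^3 - 2*t^2 - 7*t - 6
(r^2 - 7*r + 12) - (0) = r^2 - 7*r + 12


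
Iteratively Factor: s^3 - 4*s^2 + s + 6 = (s + 1)*(s^2 - 5*s + 6) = (s - 2)*(s + 1)*(s - 3)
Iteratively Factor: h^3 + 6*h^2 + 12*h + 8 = (h + 2)*(h^2 + 4*h + 4) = (h + 2)^2*(h + 2)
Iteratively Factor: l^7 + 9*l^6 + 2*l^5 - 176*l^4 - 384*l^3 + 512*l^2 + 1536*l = (l - 4)*(l^6 + 13*l^5 + 54*l^4 + 40*l^3 - 224*l^2 - 384*l) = (l - 4)*(l - 2)*(l^5 + 15*l^4 + 84*l^3 + 208*l^2 + 192*l) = (l - 4)*(l - 2)*(l + 4)*(l^4 + 11*l^3 + 40*l^2 + 48*l) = l*(l - 4)*(l - 2)*(l + 4)*(l^3 + 11*l^2 + 40*l + 48) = l*(l - 4)*(l - 2)*(l + 3)*(l + 4)*(l^2 + 8*l + 16) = l*(l - 4)*(l - 2)*(l + 3)*(l + 4)^2*(l + 4)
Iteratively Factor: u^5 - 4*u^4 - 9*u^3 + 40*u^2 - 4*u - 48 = (u - 4)*(u^4 - 9*u^2 + 4*u + 12) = (u - 4)*(u - 2)*(u^3 + 2*u^2 - 5*u - 6) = (u - 4)*(u - 2)*(u + 1)*(u^2 + u - 6) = (u - 4)*(u - 2)^2*(u + 1)*(u + 3)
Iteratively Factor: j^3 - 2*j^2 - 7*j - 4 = (j + 1)*(j^2 - 3*j - 4) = (j - 4)*(j + 1)*(j + 1)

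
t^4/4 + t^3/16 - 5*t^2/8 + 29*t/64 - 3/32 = (t/4 + 1/2)*(t - 3/4)*(t - 1/2)^2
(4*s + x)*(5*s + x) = 20*s^2 + 9*s*x + x^2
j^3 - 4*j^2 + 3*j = j*(j - 3)*(j - 1)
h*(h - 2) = h^2 - 2*h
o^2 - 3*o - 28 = (o - 7)*(o + 4)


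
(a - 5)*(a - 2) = a^2 - 7*a + 10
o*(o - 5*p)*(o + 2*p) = o^3 - 3*o^2*p - 10*o*p^2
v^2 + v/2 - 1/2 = (v - 1/2)*(v + 1)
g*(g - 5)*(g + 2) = g^3 - 3*g^2 - 10*g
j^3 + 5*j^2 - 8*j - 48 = (j - 3)*(j + 4)^2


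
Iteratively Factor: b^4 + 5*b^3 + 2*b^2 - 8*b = (b + 2)*(b^3 + 3*b^2 - 4*b) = b*(b + 2)*(b^2 + 3*b - 4) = b*(b + 2)*(b + 4)*(b - 1)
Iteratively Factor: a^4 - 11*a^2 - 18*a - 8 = (a + 1)*(a^3 - a^2 - 10*a - 8) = (a + 1)^2*(a^2 - 2*a - 8) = (a + 1)^2*(a + 2)*(a - 4)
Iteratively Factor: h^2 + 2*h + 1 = (h + 1)*(h + 1)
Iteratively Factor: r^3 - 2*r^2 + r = (r - 1)*(r^2 - r) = (r - 1)^2*(r)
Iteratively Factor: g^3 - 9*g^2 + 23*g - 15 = (g - 5)*(g^2 - 4*g + 3) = (g - 5)*(g - 1)*(g - 3)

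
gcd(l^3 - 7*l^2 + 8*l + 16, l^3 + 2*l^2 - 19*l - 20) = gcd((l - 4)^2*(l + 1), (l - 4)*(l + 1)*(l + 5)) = l^2 - 3*l - 4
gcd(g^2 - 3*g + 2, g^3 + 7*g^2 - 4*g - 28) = g - 2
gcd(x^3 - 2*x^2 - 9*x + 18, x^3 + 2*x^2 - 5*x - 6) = x^2 + x - 6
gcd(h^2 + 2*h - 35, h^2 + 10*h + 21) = h + 7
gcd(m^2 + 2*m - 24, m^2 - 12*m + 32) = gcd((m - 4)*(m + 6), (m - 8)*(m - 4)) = m - 4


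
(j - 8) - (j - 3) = -5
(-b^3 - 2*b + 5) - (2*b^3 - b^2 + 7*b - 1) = -3*b^3 + b^2 - 9*b + 6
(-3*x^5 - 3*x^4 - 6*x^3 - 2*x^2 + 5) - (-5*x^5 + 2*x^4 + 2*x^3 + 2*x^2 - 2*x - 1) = 2*x^5 - 5*x^4 - 8*x^3 - 4*x^2 + 2*x + 6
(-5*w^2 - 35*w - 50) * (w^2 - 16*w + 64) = -5*w^4 + 45*w^3 + 190*w^2 - 1440*w - 3200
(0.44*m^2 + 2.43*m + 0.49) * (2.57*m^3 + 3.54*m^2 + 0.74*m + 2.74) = 1.1308*m^5 + 7.8027*m^4 + 10.1871*m^3 + 4.7384*m^2 + 7.0208*m + 1.3426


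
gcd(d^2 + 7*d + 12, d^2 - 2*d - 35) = 1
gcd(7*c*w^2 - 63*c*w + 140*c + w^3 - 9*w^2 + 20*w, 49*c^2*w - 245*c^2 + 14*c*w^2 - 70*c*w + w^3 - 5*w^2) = 7*c*w - 35*c + w^2 - 5*w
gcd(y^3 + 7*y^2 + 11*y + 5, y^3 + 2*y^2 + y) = y^2 + 2*y + 1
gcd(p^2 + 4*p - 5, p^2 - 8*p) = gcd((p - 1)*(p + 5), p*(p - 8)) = 1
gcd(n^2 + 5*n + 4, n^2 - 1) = n + 1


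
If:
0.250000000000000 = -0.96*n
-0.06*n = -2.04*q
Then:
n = -0.26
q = -0.01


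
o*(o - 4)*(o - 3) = o^3 - 7*o^2 + 12*o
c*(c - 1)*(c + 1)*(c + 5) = c^4 + 5*c^3 - c^2 - 5*c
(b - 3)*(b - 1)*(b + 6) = b^3 + 2*b^2 - 21*b + 18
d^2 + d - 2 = (d - 1)*(d + 2)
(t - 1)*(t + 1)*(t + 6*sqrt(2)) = t^3 + 6*sqrt(2)*t^2 - t - 6*sqrt(2)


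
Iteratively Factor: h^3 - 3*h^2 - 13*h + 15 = (h + 3)*(h^2 - 6*h + 5) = (h - 5)*(h + 3)*(h - 1)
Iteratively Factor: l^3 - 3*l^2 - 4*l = (l + 1)*(l^2 - 4*l) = l*(l + 1)*(l - 4)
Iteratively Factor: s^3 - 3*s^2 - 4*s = (s + 1)*(s^2 - 4*s) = (s - 4)*(s + 1)*(s)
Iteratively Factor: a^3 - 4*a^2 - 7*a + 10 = (a - 5)*(a^2 + a - 2) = (a - 5)*(a - 1)*(a + 2)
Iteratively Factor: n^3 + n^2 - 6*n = (n - 2)*(n^2 + 3*n) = n*(n - 2)*(n + 3)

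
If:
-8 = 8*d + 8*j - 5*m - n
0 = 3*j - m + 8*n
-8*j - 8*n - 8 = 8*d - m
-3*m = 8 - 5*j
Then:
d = -329/124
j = 82/31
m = 54/31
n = -24/31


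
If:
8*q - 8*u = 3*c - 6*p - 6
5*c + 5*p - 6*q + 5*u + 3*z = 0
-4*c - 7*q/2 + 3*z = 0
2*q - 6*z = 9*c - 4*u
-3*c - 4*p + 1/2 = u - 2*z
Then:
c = 555/3436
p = -2085/6872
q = -3087/3436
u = -375/859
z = -5723/6872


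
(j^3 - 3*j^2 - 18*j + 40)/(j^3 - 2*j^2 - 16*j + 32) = (j - 5)/(j - 4)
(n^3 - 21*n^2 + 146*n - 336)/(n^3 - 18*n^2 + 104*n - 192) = (n - 7)/(n - 4)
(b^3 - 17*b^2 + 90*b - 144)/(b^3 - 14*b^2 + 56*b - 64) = (b^2 - 9*b + 18)/(b^2 - 6*b + 8)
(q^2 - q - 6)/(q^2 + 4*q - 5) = (q^2 - q - 6)/(q^2 + 4*q - 5)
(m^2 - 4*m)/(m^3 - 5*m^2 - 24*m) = (4 - m)/(-m^2 + 5*m + 24)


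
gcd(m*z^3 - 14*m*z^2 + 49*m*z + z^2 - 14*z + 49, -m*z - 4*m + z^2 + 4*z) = 1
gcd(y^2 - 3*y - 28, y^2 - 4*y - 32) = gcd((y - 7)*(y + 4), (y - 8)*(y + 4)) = y + 4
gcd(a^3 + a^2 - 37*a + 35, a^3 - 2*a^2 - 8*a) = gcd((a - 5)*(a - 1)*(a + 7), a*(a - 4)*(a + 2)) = 1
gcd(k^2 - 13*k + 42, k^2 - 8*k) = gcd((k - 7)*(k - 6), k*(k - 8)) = 1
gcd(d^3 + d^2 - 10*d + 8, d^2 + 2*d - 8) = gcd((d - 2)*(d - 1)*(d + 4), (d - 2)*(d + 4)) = d^2 + 2*d - 8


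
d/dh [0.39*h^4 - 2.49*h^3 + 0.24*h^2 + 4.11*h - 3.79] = 1.56*h^3 - 7.47*h^2 + 0.48*h + 4.11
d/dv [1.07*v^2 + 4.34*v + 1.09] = 2.14*v + 4.34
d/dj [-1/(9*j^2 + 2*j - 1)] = 2*(9*j + 1)/(9*j^2 + 2*j - 1)^2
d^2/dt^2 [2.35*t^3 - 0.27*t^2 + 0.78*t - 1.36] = 14.1*t - 0.54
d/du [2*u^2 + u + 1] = 4*u + 1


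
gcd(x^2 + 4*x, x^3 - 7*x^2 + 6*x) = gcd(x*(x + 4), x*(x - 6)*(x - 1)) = x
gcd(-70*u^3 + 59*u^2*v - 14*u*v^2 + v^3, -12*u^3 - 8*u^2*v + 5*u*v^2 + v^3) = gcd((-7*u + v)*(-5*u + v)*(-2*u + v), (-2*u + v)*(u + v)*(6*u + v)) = 2*u - v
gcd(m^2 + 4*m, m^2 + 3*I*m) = m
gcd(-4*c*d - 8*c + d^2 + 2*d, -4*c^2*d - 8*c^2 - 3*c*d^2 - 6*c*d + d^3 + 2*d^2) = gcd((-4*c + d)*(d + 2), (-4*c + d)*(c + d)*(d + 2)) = 4*c*d + 8*c - d^2 - 2*d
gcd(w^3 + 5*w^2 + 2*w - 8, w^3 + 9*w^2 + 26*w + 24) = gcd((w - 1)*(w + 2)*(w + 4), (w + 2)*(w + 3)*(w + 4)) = w^2 + 6*w + 8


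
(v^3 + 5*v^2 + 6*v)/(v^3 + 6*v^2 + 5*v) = (v^2 + 5*v + 6)/(v^2 + 6*v + 5)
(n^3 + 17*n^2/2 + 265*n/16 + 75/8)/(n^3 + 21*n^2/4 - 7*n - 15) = (n + 5/4)/(n - 2)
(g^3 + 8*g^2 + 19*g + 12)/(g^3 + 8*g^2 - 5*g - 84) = (g^2 + 4*g + 3)/(g^2 + 4*g - 21)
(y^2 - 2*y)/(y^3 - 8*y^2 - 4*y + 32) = y/(y^2 - 6*y - 16)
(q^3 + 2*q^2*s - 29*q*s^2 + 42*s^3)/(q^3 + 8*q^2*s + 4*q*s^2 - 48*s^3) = (q^2 + 4*q*s - 21*s^2)/(q^2 + 10*q*s + 24*s^2)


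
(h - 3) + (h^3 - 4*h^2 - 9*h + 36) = h^3 - 4*h^2 - 8*h + 33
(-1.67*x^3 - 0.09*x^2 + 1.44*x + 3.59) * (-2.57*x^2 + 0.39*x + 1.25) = 4.2919*x^5 - 0.42*x^4 - 5.8234*x^3 - 8.7772*x^2 + 3.2001*x + 4.4875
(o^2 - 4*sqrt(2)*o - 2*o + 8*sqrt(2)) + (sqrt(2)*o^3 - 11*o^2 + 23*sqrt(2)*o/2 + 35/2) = sqrt(2)*o^3 - 10*o^2 - 2*o + 15*sqrt(2)*o/2 + 8*sqrt(2) + 35/2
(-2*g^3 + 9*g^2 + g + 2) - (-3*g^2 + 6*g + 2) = -2*g^3 + 12*g^2 - 5*g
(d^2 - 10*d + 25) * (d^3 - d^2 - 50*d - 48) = d^5 - 11*d^4 - 15*d^3 + 427*d^2 - 770*d - 1200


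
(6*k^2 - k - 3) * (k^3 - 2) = 6*k^5 - k^4 - 3*k^3 - 12*k^2 + 2*k + 6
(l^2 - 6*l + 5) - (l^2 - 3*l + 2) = 3 - 3*l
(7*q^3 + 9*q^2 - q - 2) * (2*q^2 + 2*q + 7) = 14*q^5 + 32*q^4 + 65*q^3 + 57*q^2 - 11*q - 14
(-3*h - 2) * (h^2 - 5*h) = -3*h^3 + 13*h^2 + 10*h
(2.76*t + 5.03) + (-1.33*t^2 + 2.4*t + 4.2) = -1.33*t^2 + 5.16*t + 9.23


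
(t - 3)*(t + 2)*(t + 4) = t^3 + 3*t^2 - 10*t - 24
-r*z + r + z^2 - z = (-r + z)*(z - 1)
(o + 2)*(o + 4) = o^2 + 6*o + 8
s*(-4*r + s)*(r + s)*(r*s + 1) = -4*r^3*s^2 - 3*r^2*s^3 - 4*r^2*s + r*s^4 - 3*r*s^2 + s^3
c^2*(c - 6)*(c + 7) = c^4 + c^3 - 42*c^2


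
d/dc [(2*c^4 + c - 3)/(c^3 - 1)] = (-3*c^2*(2*c^4 + c - 3) + (c^3 - 1)*(8*c^3 + 1))/(c^3 - 1)^2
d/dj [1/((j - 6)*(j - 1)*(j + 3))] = (-(j - 6)*(j - 1) - (j - 6)*(j + 3) - (j - 1)*(j + 3))/((j - 6)^2*(j - 1)^2*(j + 3)^2)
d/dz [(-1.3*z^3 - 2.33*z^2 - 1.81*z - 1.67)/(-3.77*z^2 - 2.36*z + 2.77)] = (4.901*z^4 + 6.136*z^3 - 12.1279*z^2 - 25.5*z - 8.9549)/(14.2129*z^4 + 17.7944*z^3 - 15.3162*z^2 - 13.0744*z + 7.6729)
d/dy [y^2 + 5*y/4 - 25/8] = 2*y + 5/4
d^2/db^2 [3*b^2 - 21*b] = 6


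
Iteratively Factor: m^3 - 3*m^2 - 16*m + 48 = (m + 4)*(m^2 - 7*m + 12) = (m - 4)*(m + 4)*(m - 3)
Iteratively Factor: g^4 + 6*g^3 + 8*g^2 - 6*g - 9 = (g + 1)*(g^3 + 5*g^2 + 3*g - 9) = (g + 1)*(g + 3)*(g^2 + 2*g - 3) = (g + 1)*(g + 3)^2*(g - 1)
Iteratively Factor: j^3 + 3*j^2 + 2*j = (j + 1)*(j^2 + 2*j) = j*(j + 1)*(j + 2)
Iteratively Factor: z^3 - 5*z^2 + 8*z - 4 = (z - 2)*(z^2 - 3*z + 2) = (z - 2)^2*(z - 1)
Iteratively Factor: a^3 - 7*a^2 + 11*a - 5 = (a - 5)*(a^2 - 2*a + 1) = (a - 5)*(a - 1)*(a - 1)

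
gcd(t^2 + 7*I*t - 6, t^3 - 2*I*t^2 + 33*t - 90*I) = t + 6*I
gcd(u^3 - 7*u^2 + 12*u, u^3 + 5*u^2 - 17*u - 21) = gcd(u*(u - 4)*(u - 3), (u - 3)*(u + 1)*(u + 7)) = u - 3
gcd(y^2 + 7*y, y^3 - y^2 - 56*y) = y^2 + 7*y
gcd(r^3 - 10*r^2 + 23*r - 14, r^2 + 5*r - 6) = r - 1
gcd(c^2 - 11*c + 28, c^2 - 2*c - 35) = c - 7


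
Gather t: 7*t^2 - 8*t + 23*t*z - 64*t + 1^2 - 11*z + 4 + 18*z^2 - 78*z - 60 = 7*t^2 + t*(23*z - 72) + 18*z^2 - 89*z - 55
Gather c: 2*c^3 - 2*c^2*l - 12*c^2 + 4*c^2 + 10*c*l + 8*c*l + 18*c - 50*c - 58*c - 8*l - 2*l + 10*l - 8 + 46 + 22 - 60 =2*c^3 + c^2*(-2*l - 8) + c*(18*l - 90)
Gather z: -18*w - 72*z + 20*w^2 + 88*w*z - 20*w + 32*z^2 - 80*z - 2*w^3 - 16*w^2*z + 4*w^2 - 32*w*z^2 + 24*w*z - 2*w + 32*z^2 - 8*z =-2*w^3 + 24*w^2 - 40*w + z^2*(64 - 32*w) + z*(-16*w^2 + 112*w - 160)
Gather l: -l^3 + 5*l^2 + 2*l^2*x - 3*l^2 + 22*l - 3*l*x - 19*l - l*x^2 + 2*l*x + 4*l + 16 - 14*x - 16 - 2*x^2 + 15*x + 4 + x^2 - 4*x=-l^3 + l^2*(2*x + 2) + l*(-x^2 - x + 7) - x^2 - 3*x + 4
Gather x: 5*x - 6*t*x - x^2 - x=-x^2 + x*(4 - 6*t)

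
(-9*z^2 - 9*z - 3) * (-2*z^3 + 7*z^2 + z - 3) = 18*z^5 - 45*z^4 - 66*z^3 - 3*z^2 + 24*z + 9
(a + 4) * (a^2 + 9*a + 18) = a^3 + 13*a^2 + 54*a + 72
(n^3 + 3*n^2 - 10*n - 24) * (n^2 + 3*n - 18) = n^5 + 6*n^4 - 19*n^3 - 108*n^2 + 108*n + 432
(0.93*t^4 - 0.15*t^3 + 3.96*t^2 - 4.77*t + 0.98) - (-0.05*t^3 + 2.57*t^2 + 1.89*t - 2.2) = 0.93*t^4 - 0.1*t^3 + 1.39*t^2 - 6.66*t + 3.18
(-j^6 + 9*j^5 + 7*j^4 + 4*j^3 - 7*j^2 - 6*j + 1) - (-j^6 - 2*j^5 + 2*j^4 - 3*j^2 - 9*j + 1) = 11*j^5 + 5*j^4 + 4*j^3 - 4*j^2 + 3*j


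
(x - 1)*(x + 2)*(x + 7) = x^3 + 8*x^2 + 5*x - 14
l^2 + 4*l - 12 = (l - 2)*(l + 6)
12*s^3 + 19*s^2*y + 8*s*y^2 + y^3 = (s + y)*(3*s + y)*(4*s + y)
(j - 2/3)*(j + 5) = j^2 + 13*j/3 - 10/3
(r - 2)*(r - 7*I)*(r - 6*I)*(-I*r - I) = -I*r^4 - 13*r^3 + I*r^3 + 13*r^2 + 44*I*r^2 + 26*r - 42*I*r - 84*I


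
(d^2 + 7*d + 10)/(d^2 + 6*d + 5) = (d + 2)/(d + 1)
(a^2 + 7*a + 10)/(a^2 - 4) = (a + 5)/(a - 2)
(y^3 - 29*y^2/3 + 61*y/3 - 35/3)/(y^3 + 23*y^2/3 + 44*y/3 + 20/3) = (3*y^3 - 29*y^2 + 61*y - 35)/(3*y^3 + 23*y^2 + 44*y + 20)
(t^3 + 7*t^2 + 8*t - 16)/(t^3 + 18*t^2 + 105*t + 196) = (t^2 + 3*t - 4)/(t^2 + 14*t + 49)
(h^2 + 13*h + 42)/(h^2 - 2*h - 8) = (h^2 + 13*h + 42)/(h^2 - 2*h - 8)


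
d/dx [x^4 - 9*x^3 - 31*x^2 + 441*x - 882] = 4*x^3 - 27*x^2 - 62*x + 441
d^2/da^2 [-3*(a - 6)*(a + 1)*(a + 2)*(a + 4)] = -36*a^2 - 18*a + 168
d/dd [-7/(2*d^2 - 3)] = 28*d/(2*d^2 - 3)^2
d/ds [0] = 0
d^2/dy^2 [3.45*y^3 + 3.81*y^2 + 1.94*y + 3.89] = 20.7*y + 7.62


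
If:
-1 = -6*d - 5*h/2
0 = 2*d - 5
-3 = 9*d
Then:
No Solution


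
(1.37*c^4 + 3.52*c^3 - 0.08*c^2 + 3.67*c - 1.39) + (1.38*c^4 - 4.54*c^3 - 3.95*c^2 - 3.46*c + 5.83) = 2.75*c^4 - 1.02*c^3 - 4.03*c^2 + 0.21*c + 4.44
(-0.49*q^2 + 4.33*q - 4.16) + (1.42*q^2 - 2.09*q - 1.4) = 0.93*q^2 + 2.24*q - 5.56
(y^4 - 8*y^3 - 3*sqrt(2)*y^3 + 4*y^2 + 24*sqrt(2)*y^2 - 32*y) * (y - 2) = y^5 - 10*y^4 - 3*sqrt(2)*y^4 + 20*y^3 + 30*sqrt(2)*y^3 - 48*sqrt(2)*y^2 - 40*y^2 + 64*y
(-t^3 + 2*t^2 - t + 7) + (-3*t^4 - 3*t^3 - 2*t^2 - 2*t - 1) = -3*t^4 - 4*t^3 - 3*t + 6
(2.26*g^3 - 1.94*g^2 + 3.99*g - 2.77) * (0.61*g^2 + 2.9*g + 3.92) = 1.3786*g^5 + 5.3706*g^4 + 5.6671*g^3 + 2.2765*g^2 + 7.6078*g - 10.8584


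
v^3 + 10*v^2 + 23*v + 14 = (v + 1)*(v + 2)*(v + 7)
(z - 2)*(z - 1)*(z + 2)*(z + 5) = z^4 + 4*z^3 - 9*z^2 - 16*z + 20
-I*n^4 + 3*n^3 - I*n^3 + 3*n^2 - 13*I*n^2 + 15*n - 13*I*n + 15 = (n - 3*I)*(n + I)*(n + 5*I)*(-I*n - I)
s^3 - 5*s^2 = s^2*(s - 5)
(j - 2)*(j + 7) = j^2 + 5*j - 14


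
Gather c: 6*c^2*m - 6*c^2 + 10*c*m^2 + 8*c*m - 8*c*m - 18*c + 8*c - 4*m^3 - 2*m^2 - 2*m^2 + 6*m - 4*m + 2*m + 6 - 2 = c^2*(6*m - 6) + c*(10*m^2 - 10) - 4*m^3 - 4*m^2 + 4*m + 4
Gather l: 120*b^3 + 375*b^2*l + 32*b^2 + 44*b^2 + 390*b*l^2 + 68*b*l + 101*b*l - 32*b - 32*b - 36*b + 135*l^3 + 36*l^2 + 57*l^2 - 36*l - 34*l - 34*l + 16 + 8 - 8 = 120*b^3 + 76*b^2 - 100*b + 135*l^3 + l^2*(390*b + 93) + l*(375*b^2 + 169*b - 104) + 16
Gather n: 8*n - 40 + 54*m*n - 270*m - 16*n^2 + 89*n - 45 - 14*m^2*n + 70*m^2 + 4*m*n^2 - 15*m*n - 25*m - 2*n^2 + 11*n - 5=70*m^2 - 295*m + n^2*(4*m - 18) + n*(-14*m^2 + 39*m + 108) - 90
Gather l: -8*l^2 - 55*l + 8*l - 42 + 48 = -8*l^2 - 47*l + 6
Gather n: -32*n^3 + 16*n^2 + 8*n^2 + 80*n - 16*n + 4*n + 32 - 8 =-32*n^3 + 24*n^2 + 68*n + 24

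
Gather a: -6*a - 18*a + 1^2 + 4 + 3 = 8 - 24*a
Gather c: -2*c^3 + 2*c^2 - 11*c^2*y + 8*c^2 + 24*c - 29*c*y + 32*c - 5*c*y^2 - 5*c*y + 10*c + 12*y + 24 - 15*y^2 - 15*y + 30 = -2*c^3 + c^2*(10 - 11*y) + c*(-5*y^2 - 34*y + 66) - 15*y^2 - 3*y + 54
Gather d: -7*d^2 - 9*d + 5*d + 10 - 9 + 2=-7*d^2 - 4*d + 3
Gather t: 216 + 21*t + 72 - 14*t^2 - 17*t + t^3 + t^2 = t^3 - 13*t^2 + 4*t + 288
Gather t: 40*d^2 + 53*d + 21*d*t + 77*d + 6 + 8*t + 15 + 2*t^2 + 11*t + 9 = 40*d^2 + 130*d + 2*t^2 + t*(21*d + 19) + 30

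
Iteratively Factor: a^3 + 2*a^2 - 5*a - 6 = (a + 3)*(a^2 - a - 2) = (a + 1)*(a + 3)*(a - 2)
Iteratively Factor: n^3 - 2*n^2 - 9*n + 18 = (n - 3)*(n^2 + n - 6) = (n - 3)*(n - 2)*(n + 3)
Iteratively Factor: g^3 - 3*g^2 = (g)*(g^2 - 3*g) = g*(g - 3)*(g)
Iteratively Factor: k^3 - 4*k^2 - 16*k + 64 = (k - 4)*(k^2 - 16) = (k - 4)^2*(k + 4)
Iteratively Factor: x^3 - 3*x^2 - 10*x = (x - 5)*(x^2 + 2*x) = (x - 5)*(x + 2)*(x)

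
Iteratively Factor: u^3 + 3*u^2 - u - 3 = (u + 3)*(u^2 - 1) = (u - 1)*(u + 3)*(u + 1)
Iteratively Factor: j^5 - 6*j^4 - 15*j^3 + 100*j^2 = (j + 4)*(j^4 - 10*j^3 + 25*j^2) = j*(j + 4)*(j^3 - 10*j^2 + 25*j) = j*(j - 5)*(j + 4)*(j^2 - 5*j) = j^2*(j - 5)*(j + 4)*(j - 5)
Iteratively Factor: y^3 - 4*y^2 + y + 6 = (y - 3)*(y^2 - y - 2) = (y - 3)*(y + 1)*(y - 2)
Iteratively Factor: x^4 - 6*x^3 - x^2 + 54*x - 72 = (x - 3)*(x^3 - 3*x^2 - 10*x + 24) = (x - 3)*(x + 3)*(x^2 - 6*x + 8) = (x - 4)*(x - 3)*(x + 3)*(x - 2)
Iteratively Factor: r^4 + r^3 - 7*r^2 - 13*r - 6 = (r + 2)*(r^3 - r^2 - 5*r - 3) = (r - 3)*(r + 2)*(r^2 + 2*r + 1) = (r - 3)*(r + 1)*(r + 2)*(r + 1)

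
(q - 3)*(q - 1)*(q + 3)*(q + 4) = q^4 + 3*q^3 - 13*q^2 - 27*q + 36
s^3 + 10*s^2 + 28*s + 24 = (s + 2)^2*(s + 6)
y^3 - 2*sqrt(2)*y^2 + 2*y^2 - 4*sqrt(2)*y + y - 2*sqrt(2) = (y + 1)^2*(y - 2*sqrt(2))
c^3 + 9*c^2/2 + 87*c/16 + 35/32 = (c + 1/4)*(c + 7/4)*(c + 5/2)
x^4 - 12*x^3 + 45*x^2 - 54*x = x*(x - 6)*(x - 3)^2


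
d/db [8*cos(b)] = -8*sin(b)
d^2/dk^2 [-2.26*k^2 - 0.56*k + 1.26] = -4.52000000000000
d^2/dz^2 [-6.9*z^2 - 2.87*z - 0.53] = -13.8000000000000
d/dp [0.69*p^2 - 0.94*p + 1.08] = 1.38*p - 0.94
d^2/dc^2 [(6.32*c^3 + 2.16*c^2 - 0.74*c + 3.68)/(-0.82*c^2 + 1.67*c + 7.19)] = (-1.4210854715202e-14*c^4 - 114.695264*c^3 - 546.572976*c^2 - 1903.902408*c - 305.017348)/(0.551368*c^6 - 3.368724*c^5 - 7.642974*c^4 + 54.418453*c^3 + 67.015833*c^2 - 258.997461*c - 371.694959)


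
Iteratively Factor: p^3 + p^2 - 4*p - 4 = (p - 2)*(p^2 + 3*p + 2) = (p - 2)*(p + 1)*(p + 2)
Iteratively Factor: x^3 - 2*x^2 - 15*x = (x)*(x^2 - 2*x - 15) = x*(x + 3)*(x - 5)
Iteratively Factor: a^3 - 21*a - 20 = (a + 1)*(a^2 - a - 20) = (a + 1)*(a + 4)*(a - 5)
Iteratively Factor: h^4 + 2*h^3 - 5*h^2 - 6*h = (h)*(h^3 + 2*h^2 - 5*h - 6) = h*(h - 2)*(h^2 + 4*h + 3) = h*(h - 2)*(h + 3)*(h + 1)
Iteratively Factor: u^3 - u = (u + 1)*(u^2 - u) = u*(u + 1)*(u - 1)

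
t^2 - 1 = (t - 1)*(t + 1)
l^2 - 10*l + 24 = (l - 6)*(l - 4)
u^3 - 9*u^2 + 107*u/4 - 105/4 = (u - 7/2)*(u - 3)*(u - 5/2)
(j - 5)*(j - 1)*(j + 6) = j^3 - 31*j + 30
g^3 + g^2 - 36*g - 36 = (g - 6)*(g + 1)*(g + 6)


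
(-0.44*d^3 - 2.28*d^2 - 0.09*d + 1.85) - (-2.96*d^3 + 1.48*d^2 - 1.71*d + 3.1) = 2.52*d^3 - 3.76*d^2 + 1.62*d - 1.25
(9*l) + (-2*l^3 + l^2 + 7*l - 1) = -2*l^3 + l^2 + 16*l - 1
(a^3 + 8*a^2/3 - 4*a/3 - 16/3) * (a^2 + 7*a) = a^5 + 29*a^4/3 + 52*a^3/3 - 44*a^2/3 - 112*a/3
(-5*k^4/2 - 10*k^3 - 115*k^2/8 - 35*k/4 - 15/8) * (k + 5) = -5*k^5/2 - 45*k^4/2 - 515*k^3/8 - 645*k^2/8 - 365*k/8 - 75/8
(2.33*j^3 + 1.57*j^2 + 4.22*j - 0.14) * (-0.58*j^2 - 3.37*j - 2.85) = -1.3514*j^5 - 8.7627*j^4 - 14.379*j^3 - 18.6147*j^2 - 11.5552*j + 0.399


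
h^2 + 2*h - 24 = (h - 4)*(h + 6)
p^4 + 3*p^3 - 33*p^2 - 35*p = p*(p - 5)*(p + 1)*(p + 7)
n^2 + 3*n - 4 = (n - 1)*(n + 4)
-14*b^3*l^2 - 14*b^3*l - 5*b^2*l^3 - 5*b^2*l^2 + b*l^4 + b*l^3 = l*(-7*b + l)*(2*b + l)*(b*l + b)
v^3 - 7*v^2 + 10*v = v*(v - 5)*(v - 2)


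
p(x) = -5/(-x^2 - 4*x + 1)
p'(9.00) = -0.00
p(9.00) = 0.04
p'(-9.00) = 0.04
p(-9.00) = 0.11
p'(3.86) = -0.07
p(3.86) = 0.17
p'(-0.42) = -2.52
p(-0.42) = -2.00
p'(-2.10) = 0.04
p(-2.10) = -1.00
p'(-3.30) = 1.19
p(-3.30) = -1.51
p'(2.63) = -0.17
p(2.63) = 0.30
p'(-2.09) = 0.04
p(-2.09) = -1.00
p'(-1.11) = -0.50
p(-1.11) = -1.19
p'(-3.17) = 0.89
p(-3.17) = -1.38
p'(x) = -5*(2*x + 4)/(-x^2 - 4*x + 1)^2 = 10*(-x - 2)/(x^2 + 4*x - 1)^2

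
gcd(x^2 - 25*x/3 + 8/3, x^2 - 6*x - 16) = x - 8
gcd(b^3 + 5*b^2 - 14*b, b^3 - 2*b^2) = b^2 - 2*b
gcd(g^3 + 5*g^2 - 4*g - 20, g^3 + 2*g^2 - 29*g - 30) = 1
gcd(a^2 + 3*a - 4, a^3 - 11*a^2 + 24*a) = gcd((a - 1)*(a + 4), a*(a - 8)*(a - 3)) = 1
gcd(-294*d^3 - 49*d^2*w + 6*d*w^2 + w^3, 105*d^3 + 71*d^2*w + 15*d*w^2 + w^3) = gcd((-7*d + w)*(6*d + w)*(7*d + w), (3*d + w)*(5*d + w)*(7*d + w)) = 7*d + w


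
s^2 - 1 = (s - 1)*(s + 1)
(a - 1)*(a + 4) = a^2 + 3*a - 4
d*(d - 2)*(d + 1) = d^3 - d^2 - 2*d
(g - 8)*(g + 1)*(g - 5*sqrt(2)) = g^3 - 5*sqrt(2)*g^2 - 7*g^2 - 8*g + 35*sqrt(2)*g + 40*sqrt(2)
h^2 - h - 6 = (h - 3)*(h + 2)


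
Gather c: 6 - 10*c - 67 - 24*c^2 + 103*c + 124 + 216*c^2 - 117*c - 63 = 192*c^2 - 24*c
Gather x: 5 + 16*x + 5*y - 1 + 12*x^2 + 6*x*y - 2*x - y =12*x^2 + x*(6*y + 14) + 4*y + 4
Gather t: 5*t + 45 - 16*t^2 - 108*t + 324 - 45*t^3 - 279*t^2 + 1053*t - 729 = -45*t^3 - 295*t^2 + 950*t - 360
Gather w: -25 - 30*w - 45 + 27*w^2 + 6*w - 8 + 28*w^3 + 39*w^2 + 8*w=28*w^3 + 66*w^2 - 16*w - 78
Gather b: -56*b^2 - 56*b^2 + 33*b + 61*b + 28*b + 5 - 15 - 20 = -112*b^2 + 122*b - 30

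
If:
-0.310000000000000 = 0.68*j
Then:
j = -0.46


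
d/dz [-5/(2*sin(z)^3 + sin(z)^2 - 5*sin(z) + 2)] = 5*(6*sin(z)^2 + 2*sin(z) - 5)*cos(z)/(2*sin(z)^3 + sin(z)^2 - 5*sin(z) + 2)^2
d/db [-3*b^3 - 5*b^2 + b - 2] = -9*b^2 - 10*b + 1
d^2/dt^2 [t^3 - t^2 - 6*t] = 6*t - 2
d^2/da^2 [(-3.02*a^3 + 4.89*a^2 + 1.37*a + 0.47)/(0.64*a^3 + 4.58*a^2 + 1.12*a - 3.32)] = (21.710336*a^6 + 16.3553280000001*a^5 - 71.6290559999999*a^4 + 73.4318479999998*a^3 + 609.616248*a^2 - 54.278448*a + 133.459888)/(0.262144*a^9 + 5.627904*a^8 + 41.650944*a^7 + 111.68996*a^6 + 14.499648*a^5 - 205.968144*a^4 - 79.613696*a^3 + 138.953952*a^2 + 37.035264*a - 36.594368)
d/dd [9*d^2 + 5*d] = 18*d + 5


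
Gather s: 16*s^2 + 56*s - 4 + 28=16*s^2 + 56*s + 24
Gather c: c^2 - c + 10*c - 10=c^2 + 9*c - 10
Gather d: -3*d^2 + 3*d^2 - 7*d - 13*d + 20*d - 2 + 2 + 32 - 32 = 0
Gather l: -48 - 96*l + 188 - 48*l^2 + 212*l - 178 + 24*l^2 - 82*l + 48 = -24*l^2 + 34*l + 10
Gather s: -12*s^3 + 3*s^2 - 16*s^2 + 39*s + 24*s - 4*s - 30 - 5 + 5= -12*s^3 - 13*s^2 + 59*s - 30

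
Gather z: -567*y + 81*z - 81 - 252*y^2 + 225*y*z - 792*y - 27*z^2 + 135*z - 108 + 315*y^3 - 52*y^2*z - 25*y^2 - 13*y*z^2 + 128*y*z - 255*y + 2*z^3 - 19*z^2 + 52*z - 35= 315*y^3 - 277*y^2 - 1614*y + 2*z^3 + z^2*(-13*y - 46) + z*(-52*y^2 + 353*y + 268) - 224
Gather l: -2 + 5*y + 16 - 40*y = 14 - 35*y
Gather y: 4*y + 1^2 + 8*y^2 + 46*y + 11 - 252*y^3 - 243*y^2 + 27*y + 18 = -252*y^3 - 235*y^2 + 77*y + 30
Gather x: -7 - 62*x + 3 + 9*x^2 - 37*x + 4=9*x^2 - 99*x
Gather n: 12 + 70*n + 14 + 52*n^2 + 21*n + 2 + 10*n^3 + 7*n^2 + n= 10*n^3 + 59*n^2 + 92*n + 28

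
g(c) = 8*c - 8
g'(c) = 8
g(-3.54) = -36.32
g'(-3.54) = 8.00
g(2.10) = 8.80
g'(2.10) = 8.00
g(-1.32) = -18.56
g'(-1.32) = 8.00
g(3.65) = 21.20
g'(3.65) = 8.00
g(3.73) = 21.84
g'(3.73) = 8.00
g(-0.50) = -12.00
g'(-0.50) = 8.00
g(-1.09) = -16.72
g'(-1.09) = 8.00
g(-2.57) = -28.56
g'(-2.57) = 8.00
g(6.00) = 40.00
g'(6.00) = 8.00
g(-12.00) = -104.00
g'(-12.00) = 8.00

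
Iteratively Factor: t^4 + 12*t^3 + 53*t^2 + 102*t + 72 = (t + 2)*(t^3 + 10*t^2 + 33*t + 36) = (t + 2)*(t + 3)*(t^2 + 7*t + 12) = (t + 2)*(t + 3)^2*(t + 4)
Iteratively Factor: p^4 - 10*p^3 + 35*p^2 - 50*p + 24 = (p - 4)*(p^3 - 6*p^2 + 11*p - 6) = (p - 4)*(p - 2)*(p^2 - 4*p + 3) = (p - 4)*(p - 2)*(p - 1)*(p - 3)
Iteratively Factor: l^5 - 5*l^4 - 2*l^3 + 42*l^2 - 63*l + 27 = (l + 3)*(l^4 - 8*l^3 + 22*l^2 - 24*l + 9) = (l - 1)*(l + 3)*(l^3 - 7*l^2 + 15*l - 9) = (l - 1)^2*(l + 3)*(l^2 - 6*l + 9) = (l - 3)*(l - 1)^2*(l + 3)*(l - 3)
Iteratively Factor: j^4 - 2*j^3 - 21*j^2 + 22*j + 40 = (j - 2)*(j^3 - 21*j - 20) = (j - 2)*(j + 4)*(j^2 - 4*j - 5) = (j - 2)*(j + 1)*(j + 4)*(j - 5)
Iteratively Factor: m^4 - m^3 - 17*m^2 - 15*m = (m - 5)*(m^3 + 4*m^2 + 3*m) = (m - 5)*(m + 1)*(m^2 + 3*m) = (m - 5)*(m + 1)*(m + 3)*(m)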